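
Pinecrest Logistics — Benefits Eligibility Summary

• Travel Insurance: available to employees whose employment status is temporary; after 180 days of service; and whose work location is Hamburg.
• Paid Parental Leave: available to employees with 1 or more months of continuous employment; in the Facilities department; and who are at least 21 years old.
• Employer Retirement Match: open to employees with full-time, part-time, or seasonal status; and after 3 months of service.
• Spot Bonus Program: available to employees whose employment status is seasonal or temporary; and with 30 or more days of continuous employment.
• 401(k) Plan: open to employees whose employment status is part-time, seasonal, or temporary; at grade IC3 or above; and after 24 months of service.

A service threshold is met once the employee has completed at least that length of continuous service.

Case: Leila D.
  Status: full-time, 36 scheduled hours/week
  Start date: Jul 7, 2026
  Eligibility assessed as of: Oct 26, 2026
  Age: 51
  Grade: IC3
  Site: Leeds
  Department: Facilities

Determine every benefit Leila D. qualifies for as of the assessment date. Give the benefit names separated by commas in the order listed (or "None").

Service from Jul 7, 2026 to Oct 26, 2026: 111 days.
Travel Insurance — status full-time ✗ (requires temporary) → not eligible.
Paid Parental Leave — service 111 days ≥ 1 month (≈30 days) ✓; dept Facilities ✓; age 51 ≥ 21 ✓ → eligible.
Employer Retirement Match — status full-time ✓; service 111 days ≥ 3 months (≈90 days) ✓ → eligible.
Spot Bonus Program — status full-time ✗ (requires seasonal or temporary) → not eligible.
401(k) Plan — status full-time ✗ (requires part-time, seasonal, or temporary) → not eligible.

Paid Parental Leave, Employer Retirement Match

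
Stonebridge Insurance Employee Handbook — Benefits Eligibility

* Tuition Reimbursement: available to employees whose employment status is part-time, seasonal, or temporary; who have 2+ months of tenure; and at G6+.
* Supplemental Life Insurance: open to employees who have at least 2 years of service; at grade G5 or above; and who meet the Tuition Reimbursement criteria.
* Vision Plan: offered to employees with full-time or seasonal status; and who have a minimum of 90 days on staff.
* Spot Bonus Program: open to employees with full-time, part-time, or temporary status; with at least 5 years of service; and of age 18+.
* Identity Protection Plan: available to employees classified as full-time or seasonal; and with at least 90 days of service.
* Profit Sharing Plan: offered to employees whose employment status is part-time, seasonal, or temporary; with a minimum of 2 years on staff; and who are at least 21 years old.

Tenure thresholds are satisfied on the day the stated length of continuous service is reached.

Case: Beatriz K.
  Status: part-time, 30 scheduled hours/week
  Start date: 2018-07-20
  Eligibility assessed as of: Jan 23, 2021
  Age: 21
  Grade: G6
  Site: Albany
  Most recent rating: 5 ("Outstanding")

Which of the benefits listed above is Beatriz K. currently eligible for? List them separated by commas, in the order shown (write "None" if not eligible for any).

Service from 2018-07-20 to Jan 23, 2021: 918 days.
Tuition Reimbursement — status part-time ✓; service 918 days ≥ 2 months (≈60 days) ✓; grade G6 ≥ G6 ✓ → eligible.
Supplemental Life Insurance — service 918 days ≥ 2 years (≈730 days) ✓; grade G6 ≥ G5 ✓; eligible for Tuition Reimbursement ✓ → eligible.
Vision Plan — status part-time ✗ (requires full-time or seasonal) → not eligible.
Spot Bonus Program — status part-time ✓; service 918 days < 5 years (≈1825 days) ✗ → not eligible.
Identity Protection Plan — status part-time ✗ (requires full-time or seasonal) → not eligible.
Profit Sharing Plan — status part-time ✓; service 918 days ≥ 2 years (≈730 days) ✓; age 21 ≥ 21 ✓ → eligible.

Tuition Reimbursement, Supplemental Life Insurance, Profit Sharing Plan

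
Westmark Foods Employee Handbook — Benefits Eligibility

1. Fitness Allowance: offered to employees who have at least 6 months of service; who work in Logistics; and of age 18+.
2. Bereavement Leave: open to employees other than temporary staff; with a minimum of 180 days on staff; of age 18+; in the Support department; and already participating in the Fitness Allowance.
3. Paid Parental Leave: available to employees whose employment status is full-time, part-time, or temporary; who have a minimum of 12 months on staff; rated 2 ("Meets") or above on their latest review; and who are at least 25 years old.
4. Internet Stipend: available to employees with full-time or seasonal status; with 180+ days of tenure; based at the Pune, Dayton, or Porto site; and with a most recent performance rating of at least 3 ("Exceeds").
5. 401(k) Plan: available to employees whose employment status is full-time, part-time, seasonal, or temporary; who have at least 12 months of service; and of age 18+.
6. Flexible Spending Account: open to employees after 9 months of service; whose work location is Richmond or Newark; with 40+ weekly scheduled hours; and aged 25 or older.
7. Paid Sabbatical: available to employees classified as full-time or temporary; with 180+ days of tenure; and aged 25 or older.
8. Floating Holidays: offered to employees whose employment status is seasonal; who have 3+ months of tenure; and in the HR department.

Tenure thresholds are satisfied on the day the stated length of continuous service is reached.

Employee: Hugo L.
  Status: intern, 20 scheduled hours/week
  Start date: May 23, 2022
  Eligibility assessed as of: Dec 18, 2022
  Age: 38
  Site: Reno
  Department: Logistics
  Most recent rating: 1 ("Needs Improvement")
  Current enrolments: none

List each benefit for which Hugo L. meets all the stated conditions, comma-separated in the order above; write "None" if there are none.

Service from May 23, 2022 to Dec 18, 2022: 209 days.
Fitness Allowance — service 209 days ≥ 6 months (≈180 days) ✓; dept Logistics ✓; age 38 ≥ 18 ✓ → eligible.
Bereavement Leave — status intern ✓ (not excluded); service 209 days ≥ 180 days ✓; age 38 ≥ 18 ✓; dept Logistics ✗ → not eligible.
Paid Parental Leave — status intern ✗ (requires full-time, part-time, or temporary) → not eligible.
Internet Stipend — status intern ✗ (requires full-time or seasonal) → not eligible.
401(k) Plan — status intern ✗ (requires full-time, part-time, seasonal, or temporary) → not eligible.
Flexible Spending Account — service 209 days < 9 months (≈270 days) ✗ → not eligible.
Paid Sabbatical — status intern ✗ (requires full-time or temporary) → not eligible.
Floating Holidays — status intern ✗ (requires seasonal) → not eligible.

Fitness Allowance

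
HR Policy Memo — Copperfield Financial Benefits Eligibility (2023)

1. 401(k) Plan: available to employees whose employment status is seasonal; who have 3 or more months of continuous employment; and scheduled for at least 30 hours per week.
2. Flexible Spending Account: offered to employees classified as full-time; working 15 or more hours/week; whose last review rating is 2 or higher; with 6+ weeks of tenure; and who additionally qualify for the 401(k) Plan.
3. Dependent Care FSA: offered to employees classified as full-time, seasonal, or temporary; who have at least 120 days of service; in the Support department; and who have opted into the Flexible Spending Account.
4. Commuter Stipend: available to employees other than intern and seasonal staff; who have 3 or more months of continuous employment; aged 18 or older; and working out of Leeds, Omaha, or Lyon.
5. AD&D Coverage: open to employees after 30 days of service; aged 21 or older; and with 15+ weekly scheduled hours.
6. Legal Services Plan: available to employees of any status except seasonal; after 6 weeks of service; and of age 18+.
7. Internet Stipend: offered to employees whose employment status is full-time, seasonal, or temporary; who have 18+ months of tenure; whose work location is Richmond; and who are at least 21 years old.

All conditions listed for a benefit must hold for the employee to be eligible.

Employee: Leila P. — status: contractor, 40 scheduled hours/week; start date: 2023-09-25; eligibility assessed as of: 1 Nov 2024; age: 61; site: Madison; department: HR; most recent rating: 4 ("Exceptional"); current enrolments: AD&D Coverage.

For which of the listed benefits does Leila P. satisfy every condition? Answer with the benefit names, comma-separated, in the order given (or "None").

AD&D Coverage, Legal Services Plan

Service from 2023-09-25 to 1 Nov 2024: 403 days.
401(k) Plan — status contractor ✗ (requires seasonal) → not eligible.
Flexible Spending Account — status contractor ✗ (requires full-time) → not eligible.
Dependent Care FSA — status contractor ✗ (requires full-time, seasonal, or temporary) → not eligible.
Commuter Stipend — status contractor ✓ (not excluded); service 403 days ≥ 3 months (≈90 days) ✓; age 61 ≥ 18 ✓; site Madison ✗ (not Leeds, Omaha, or Lyon) → not eligible.
AD&D Coverage — service 403 days ≥ 30 days ✓; age 61 ≥ 21 ✓; 40 hrs/wk ≥ 15 ✓ → eligible.
Legal Services Plan — status contractor ✓ (not excluded); service 403 days ≥ 6 weeks (≈42 days) ✓; age 61 ≥ 18 ✓ → eligible.
Internet Stipend — status contractor ✗ (requires full-time, seasonal, or temporary) → not eligible.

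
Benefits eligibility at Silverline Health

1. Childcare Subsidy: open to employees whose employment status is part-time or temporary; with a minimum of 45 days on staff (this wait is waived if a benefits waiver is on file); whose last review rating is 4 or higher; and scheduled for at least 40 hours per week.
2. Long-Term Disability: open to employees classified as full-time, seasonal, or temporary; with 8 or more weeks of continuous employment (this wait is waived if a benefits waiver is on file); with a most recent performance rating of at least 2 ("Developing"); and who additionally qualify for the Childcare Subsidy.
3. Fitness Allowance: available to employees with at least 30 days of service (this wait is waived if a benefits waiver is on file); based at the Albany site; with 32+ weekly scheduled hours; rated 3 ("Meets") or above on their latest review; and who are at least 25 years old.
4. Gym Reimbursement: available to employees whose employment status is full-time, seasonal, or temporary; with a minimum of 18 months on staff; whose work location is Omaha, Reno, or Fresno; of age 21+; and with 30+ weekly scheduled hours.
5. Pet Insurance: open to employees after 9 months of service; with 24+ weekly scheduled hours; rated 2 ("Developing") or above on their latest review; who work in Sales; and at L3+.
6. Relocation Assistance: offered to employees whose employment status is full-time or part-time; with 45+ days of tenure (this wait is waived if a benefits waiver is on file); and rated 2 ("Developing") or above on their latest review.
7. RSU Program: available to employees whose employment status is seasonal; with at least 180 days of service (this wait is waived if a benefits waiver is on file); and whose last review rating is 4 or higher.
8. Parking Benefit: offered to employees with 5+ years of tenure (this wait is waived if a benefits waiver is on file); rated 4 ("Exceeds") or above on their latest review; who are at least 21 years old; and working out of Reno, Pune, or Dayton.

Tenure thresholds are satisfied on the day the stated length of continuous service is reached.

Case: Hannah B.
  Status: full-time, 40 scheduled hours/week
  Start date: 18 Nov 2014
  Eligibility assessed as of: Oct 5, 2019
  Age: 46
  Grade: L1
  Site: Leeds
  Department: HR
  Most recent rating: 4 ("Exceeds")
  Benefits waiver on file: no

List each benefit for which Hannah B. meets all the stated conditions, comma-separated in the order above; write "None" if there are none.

Service from 18 Nov 2014 to Oct 5, 2019: 1782 days.
Childcare Subsidy — status full-time ✗ (requires part-time or temporary) → not eligible.
Long-Term Disability — status full-time ✓; no waiver, service 1782 days ≥ 8 weeks (≈56 days) ✓; rating 4 ≥ 2 ✓; not eligible for Childcare Subsidy ✗ → not eligible.
Fitness Allowance — no waiver, service 1782 days ≥ 30 days ✓; site Leeds ✗ (not Albany) → not eligible.
Gym Reimbursement — status full-time ✓; service 1782 days ≥ 18 months (≈540 days) ✓; site Leeds ✗ (not Omaha, Reno, or Fresno) → not eligible.
Pet Insurance — service 1782 days ≥ 9 months (≈270 days) ✓; 40 hrs/wk ≥ 24 ✓; rating 4 ≥ 2 ✓; dept HR ✗ → not eligible.
Relocation Assistance — status full-time ✓; no waiver, service 1782 days ≥ 45 days ✓; rating 4 ≥ 2 ✓ → eligible.
RSU Program — status full-time ✗ (requires seasonal) → not eligible.
Parking Benefit — no waiver, service 1782 days < 5 years (≈1825 days) ✗ → not eligible.

Relocation Assistance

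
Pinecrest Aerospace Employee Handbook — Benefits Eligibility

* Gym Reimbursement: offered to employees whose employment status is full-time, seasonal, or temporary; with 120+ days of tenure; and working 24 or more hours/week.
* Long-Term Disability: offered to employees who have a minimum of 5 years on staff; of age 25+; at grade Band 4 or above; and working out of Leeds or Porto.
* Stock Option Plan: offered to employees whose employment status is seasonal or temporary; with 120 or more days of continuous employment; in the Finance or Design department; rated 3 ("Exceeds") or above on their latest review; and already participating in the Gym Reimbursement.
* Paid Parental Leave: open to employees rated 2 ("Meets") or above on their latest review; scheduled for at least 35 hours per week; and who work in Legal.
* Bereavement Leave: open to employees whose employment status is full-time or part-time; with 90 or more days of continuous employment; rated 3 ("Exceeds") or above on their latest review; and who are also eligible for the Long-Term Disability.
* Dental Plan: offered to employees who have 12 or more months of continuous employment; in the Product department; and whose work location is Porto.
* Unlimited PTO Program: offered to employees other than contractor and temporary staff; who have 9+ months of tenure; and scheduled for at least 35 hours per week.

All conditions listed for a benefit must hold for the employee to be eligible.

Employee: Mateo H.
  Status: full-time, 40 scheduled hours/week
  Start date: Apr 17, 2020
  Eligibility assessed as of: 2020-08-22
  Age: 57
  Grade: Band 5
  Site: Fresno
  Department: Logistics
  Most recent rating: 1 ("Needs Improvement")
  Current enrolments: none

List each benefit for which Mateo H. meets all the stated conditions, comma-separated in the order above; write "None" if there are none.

Gym Reimbursement

Service from Apr 17, 2020 to 2020-08-22: 127 days.
Gym Reimbursement — status full-time ✓; service 127 days ≥ 120 days ✓; 40 hrs/wk ≥ 24 ✓ → eligible.
Long-Term Disability — service 127 days < 5 years (≈1825 days) ✗ → not eligible.
Stock Option Plan — status full-time ✗ (requires seasonal or temporary) → not eligible.
Paid Parental Leave — rating 1 < 2 ✗ → not eligible.
Bereavement Leave — status full-time ✓; service 127 days ≥ 90 days ✓; rating 1 < 3 ✗ → not eligible.
Dental Plan — service 127 days < 12 months (≈360 days) ✗ → not eligible.
Unlimited PTO Program — status full-time ✓ (not excluded); service 127 days < 9 months (≈270 days) ✗ → not eligible.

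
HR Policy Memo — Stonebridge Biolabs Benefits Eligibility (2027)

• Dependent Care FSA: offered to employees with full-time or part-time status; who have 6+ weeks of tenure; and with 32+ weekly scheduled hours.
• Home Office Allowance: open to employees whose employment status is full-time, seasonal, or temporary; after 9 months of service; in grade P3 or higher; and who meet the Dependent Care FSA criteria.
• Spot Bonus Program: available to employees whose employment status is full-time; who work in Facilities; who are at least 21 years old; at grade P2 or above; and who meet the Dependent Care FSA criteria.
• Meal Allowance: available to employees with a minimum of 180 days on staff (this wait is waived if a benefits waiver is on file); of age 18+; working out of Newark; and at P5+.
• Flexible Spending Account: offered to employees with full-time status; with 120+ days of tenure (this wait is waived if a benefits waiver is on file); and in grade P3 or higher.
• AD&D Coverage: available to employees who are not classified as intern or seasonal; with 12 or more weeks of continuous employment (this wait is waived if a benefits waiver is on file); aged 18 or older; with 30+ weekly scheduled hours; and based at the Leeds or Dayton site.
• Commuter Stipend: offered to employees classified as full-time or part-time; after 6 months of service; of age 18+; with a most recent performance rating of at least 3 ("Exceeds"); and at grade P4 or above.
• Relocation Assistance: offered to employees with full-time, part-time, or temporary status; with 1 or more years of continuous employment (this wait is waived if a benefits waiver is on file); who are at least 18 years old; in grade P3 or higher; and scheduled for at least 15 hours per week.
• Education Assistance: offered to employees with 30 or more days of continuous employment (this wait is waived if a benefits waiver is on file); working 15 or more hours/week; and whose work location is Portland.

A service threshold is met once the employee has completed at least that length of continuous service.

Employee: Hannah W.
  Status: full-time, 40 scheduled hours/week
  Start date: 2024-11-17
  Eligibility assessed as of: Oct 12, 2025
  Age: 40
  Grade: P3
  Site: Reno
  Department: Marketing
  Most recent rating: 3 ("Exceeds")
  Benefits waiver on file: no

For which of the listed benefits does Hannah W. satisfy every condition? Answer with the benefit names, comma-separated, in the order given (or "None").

Dependent Care FSA, Home Office Allowance, Flexible Spending Account

Service from 2024-11-17 to Oct 12, 2025: 329 days.
Dependent Care FSA — status full-time ✓; service 329 days ≥ 6 weeks (≈42 days) ✓; 40 hrs/wk ≥ 32 ✓ → eligible.
Home Office Allowance — status full-time ✓; service 329 days ≥ 9 months (≈270 days) ✓; grade P3 ≥ P3 ✓; eligible for Dependent Care FSA ✓ → eligible.
Spot Bonus Program — status full-time ✓; dept Marketing ✗ → not eligible.
Meal Allowance — no waiver, service 329 days ≥ 180 days ✓; age 40 ≥ 18 ✓; site Reno ✗ (not Newark) → not eligible.
Flexible Spending Account — status full-time ✓; no waiver, service 329 days ≥ 120 days ✓; grade P3 ≥ P3 ✓ → eligible.
AD&D Coverage — status full-time ✓ (not excluded); no waiver, service 329 days ≥ 12 weeks (≈84 days) ✓; age 40 ≥ 18 ✓; 40 hrs/wk ≥ 30 ✓; site Reno ✗ (not Leeds or Dayton) → not eligible.
Commuter Stipend — status full-time ✓; service 329 days ≥ 6 months (≈180 days) ✓; age 40 ≥ 18 ✓; rating 3 ≥ 3 ✓; grade P3 < P4 ✗ → not eligible.
Relocation Assistance — status full-time ✓; no waiver, service 329 days < 1 year (≈365 days) ✗ → not eligible.
Education Assistance — no waiver, service 329 days ≥ 30 days ✓; 40 hrs/wk ≥ 15 ✓; site Reno ✗ (not Portland) → not eligible.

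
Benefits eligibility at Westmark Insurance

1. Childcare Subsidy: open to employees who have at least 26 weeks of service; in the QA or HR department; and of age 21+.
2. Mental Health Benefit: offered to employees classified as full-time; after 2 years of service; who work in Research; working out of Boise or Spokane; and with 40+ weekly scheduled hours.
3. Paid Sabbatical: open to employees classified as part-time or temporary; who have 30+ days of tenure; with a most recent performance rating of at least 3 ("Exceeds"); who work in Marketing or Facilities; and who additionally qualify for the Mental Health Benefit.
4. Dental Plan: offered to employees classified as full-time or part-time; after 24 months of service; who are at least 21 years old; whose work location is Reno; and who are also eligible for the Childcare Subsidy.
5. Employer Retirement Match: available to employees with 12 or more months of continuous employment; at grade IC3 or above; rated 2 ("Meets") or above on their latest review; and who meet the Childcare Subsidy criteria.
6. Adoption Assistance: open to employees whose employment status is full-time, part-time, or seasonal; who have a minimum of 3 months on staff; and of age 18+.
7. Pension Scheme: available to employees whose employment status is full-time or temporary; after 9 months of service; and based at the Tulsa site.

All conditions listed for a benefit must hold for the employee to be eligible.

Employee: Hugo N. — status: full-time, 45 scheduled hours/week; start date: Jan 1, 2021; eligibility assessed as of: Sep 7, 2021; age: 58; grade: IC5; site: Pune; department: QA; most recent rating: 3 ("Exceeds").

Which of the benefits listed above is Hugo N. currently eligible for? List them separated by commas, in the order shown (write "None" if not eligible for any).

Childcare Subsidy, Adoption Assistance

Service from Jan 1, 2021 to Sep 7, 2021: 249 days.
Childcare Subsidy — service 249 days ≥ 26 weeks (≈182 days) ✓; dept QA ✓; age 58 ≥ 21 ✓ → eligible.
Mental Health Benefit — status full-time ✓; service 249 days < 2 years (≈730 days) ✗ → not eligible.
Paid Sabbatical — status full-time ✗ (requires part-time or temporary) → not eligible.
Dental Plan — status full-time ✓; service 249 days < 24 months (≈720 days) ✗ → not eligible.
Employer Retirement Match — service 249 days < 12 months (≈360 days) ✗ → not eligible.
Adoption Assistance — status full-time ✓; service 249 days ≥ 3 months (≈90 days) ✓; age 58 ≥ 18 ✓ → eligible.
Pension Scheme — status full-time ✓; service 249 days < 9 months (≈270 days) ✗ → not eligible.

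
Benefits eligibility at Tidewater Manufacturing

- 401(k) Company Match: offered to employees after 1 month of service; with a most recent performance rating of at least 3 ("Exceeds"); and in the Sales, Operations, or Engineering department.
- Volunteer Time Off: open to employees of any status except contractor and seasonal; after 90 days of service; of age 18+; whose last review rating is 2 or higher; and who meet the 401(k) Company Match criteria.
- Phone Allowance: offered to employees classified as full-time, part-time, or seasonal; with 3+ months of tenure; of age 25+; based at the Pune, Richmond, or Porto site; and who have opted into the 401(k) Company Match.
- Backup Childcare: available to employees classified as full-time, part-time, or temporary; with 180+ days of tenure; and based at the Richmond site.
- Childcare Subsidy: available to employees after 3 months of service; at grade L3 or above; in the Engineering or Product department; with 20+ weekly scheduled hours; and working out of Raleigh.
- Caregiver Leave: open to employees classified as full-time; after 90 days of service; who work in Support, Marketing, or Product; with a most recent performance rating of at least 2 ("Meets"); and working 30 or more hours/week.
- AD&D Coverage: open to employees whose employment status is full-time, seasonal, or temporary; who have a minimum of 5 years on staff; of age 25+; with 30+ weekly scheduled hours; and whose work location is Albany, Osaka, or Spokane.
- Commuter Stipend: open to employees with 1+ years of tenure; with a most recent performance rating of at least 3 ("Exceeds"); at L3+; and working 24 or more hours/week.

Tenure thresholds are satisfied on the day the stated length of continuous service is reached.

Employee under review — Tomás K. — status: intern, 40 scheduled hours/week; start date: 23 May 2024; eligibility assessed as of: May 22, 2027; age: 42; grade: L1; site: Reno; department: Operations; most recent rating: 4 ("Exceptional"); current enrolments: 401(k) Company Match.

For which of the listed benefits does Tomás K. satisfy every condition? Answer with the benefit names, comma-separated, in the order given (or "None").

401(k) Company Match, Volunteer Time Off

Service from 23 May 2024 to May 22, 2027: 1094 days.
401(k) Company Match — service 1094 days ≥ 1 month (≈30 days) ✓; rating 4 ≥ 3 ✓; dept Operations ✓ → eligible.
Volunteer Time Off — status intern ✓ (not excluded); service 1094 days ≥ 90 days ✓; age 42 ≥ 18 ✓; rating 4 ≥ 2 ✓; eligible for 401(k) Company Match ✓ → eligible.
Phone Allowance — status intern ✗ (requires full-time, part-time, or seasonal) → not eligible.
Backup Childcare — status intern ✗ (requires full-time, part-time, or temporary) → not eligible.
Childcare Subsidy — service 1094 days ≥ 3 months (≈90 days) ✓; grade L1 < L3 ✗ → not eligible.
Caregiver Leave — status intern ✗ (requires full-time) → not eligible.
AD&D Coverage — status intern ✗ (requires full-time, seasonal, or temporary) → not eligible.
Commuter Stipend — service 1094 days ≥ 1 year (≈365 days) ✓; rating 4 ≥ 3 ✓; grade L1 < L3 ✗ → not eligible.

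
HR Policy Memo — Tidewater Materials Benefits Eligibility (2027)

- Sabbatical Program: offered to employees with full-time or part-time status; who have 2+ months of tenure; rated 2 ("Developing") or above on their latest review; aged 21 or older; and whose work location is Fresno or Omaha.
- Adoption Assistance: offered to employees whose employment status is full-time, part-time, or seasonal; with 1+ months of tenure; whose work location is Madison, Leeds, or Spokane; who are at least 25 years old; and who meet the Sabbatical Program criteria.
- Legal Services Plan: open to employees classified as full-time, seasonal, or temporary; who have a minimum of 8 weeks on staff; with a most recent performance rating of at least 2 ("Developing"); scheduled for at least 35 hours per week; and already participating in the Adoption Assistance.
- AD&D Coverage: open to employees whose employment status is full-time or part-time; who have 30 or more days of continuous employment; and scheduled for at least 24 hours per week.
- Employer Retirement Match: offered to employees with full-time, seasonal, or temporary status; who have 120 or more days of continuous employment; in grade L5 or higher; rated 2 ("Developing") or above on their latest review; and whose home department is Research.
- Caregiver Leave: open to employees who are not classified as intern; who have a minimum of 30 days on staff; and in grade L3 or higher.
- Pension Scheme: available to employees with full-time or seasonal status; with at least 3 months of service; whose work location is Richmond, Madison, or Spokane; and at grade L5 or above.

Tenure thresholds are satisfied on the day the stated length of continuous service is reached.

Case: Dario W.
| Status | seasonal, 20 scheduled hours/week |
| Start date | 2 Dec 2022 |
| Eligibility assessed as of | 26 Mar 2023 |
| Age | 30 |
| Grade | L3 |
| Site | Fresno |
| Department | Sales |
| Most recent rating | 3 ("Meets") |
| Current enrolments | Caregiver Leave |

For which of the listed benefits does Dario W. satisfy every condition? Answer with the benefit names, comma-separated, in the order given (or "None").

Service from 2 Dec 2022 to 26 Mar 2023: 114 days.
Sabbatical Program — status seasonal ✗ (requires full-time or part-time) → not eligible.
Adoption Assistance — status seasonal ✓; service 114 days ≥ 1 month (≈30 days) ✓; site Fresno ✗ (not Madison, Leeds, or Spokane) → not eligible.
Legal Services Plan — status seasonal ✓; service 114 days ≥ 8 weeks (≈56 days) ✓; rating 3 ≥ 2 ✓; 20 hrs/wk < 35 ✗ → not eligible.
AD&D Coverage — status seasonal ✗ (requires full-time or part-time) → not eligible.
Employer Retirement Match — status seasonal ✓; service 114 days < 120 days ✗ → not eligible.
Caregiver Leave — status seasonal ✓ (not excluded); service 114 days ≥ 30 days ✓; grade L3 ≥ L3 ✓ → eligible.
Pension Scheme — status seasonal ✓; service 114 days ≥ 3 months (≈90 days) ✓; site Fresno ✗ (not Richmond, Madison, or Spokane) → not eligible.

Caregiver Leave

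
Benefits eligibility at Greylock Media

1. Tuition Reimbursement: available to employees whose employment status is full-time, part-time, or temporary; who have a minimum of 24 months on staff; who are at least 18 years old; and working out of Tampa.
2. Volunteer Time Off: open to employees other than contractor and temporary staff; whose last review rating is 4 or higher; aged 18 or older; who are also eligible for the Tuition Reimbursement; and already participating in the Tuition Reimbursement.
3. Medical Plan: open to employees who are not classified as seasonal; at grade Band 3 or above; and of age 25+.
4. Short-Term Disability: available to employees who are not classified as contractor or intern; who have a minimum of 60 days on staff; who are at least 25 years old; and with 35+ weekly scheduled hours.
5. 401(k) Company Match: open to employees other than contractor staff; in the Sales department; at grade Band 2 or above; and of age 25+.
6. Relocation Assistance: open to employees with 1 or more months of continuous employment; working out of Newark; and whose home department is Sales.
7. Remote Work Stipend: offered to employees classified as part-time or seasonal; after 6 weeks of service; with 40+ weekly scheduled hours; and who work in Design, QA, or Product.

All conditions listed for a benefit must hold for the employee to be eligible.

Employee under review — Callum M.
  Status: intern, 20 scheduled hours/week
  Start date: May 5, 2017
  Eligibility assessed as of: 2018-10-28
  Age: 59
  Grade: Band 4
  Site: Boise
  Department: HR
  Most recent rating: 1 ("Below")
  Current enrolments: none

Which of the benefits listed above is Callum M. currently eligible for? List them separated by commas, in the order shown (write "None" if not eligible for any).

Medical Plan

Service from May 5, 2017 to 2018-10-28: 541 days.
Tuition Reimbursement — status intern ✗ (requires full-time, part-time, or temporary) → not eligible.
Volunteer Time Off — status intern ✓ (not excluded); rating 1 < 4 ✗ → not eligible.
Medical Plan — status intern ✓ (not excluded); grade Band 4 ≥ Band 3 ✓; age 59 ≥ 25 ✓ → eligible.
Short-Term Disability — status intern ✗ (excluded) → not eligible.
401(k) Company Match — status intern ✓ (not excluded); dept HR ✗ → not eligible.
Relocation Assistance — service 541 days ≥ 1 month (≈30 days) ✓; site Boise ✗ (not Newark) → not eligible.
Remote Work Stipend — status intern ✗ (requires part-time or seasonal) → not eligible.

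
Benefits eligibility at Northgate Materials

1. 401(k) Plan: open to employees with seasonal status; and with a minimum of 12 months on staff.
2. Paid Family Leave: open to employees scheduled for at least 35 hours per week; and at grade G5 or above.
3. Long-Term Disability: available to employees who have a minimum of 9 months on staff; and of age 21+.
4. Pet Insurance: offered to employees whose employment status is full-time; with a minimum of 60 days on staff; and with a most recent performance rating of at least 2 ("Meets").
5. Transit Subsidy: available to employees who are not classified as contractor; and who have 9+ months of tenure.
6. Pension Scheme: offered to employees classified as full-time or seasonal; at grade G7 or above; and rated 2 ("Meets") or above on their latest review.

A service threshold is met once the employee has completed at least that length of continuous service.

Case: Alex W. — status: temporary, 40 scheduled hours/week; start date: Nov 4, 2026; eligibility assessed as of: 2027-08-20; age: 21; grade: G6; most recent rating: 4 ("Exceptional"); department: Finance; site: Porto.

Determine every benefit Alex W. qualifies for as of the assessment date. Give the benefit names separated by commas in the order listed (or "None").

Service from Nov 4, 2026 to 2027-08-20: 289 days.
401(k) Plan — status temporary ✗ (requires seasonal) → not eligible.
Paid Family Leave — 40 hrs/wk ≥ 35 ✓; grade G6 ≥ G5 ✓ → eligible.
Long-Term Disability — service 289 days ≥ 9 months (≈270 days) ✓; age 21 ≥ 21 ✓ → eligible.
Pet Insurance — status temporary ✗ (requires full-time) → not eligible.
Transit Subsidy — status temporary ✓ (not excluded); service 289 days ≥ 9 months (≈270 days) ✓ → eligible.
Pension Scheme — status temporary ✗ (requires full-time or seasonal) → not eligible.

Paid Family Leave, Long-Term Disability, Transit Subsidy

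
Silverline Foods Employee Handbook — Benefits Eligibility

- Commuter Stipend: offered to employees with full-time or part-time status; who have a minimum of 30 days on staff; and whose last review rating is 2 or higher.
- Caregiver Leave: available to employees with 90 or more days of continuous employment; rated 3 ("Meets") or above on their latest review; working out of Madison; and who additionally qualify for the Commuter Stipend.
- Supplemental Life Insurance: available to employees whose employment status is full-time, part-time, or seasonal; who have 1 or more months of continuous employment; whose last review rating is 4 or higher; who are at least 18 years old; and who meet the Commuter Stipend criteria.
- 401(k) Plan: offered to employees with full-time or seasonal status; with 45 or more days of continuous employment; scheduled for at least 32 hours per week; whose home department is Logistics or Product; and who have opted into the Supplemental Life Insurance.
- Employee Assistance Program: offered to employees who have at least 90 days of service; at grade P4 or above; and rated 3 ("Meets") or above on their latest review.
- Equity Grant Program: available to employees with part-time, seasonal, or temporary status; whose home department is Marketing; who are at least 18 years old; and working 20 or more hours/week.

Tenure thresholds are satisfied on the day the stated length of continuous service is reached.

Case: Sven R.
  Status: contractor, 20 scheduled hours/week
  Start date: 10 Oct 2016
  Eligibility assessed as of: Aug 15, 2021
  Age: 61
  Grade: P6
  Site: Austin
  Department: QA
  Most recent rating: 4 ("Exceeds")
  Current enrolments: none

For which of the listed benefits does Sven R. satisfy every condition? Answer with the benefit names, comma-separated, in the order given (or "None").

Service from 10 Oct 2016 to Aug 15, 2021: 1770 days.
Commuter Stipend — status contractor ✗ (requires full-time or part-time) → not eligible.
Caregiver Leave — service 1770 days ≥ 90 days ✓; rating 4 ≥ 3 ✓; site Austin ✗ (not Madison) → not eligible.
Supplemental Life Insurance — status contractor ✗ (requires full-time, part-time, or seasonal) → not eligible.
401(k) Plan — status contractor ✗ (requires full-time or seasonal) → not eligible.
Employee Assistance Program — service 1770 days ≥ 90 days ✓; grade P6 ≥ P4 ✓; rating 4 ≥ 3 ✓ → eligible.
Equity Grant Program — status contractor ✗ (requires part-time, seasonal, or temporary) → not eligible.

Employee Assistance Program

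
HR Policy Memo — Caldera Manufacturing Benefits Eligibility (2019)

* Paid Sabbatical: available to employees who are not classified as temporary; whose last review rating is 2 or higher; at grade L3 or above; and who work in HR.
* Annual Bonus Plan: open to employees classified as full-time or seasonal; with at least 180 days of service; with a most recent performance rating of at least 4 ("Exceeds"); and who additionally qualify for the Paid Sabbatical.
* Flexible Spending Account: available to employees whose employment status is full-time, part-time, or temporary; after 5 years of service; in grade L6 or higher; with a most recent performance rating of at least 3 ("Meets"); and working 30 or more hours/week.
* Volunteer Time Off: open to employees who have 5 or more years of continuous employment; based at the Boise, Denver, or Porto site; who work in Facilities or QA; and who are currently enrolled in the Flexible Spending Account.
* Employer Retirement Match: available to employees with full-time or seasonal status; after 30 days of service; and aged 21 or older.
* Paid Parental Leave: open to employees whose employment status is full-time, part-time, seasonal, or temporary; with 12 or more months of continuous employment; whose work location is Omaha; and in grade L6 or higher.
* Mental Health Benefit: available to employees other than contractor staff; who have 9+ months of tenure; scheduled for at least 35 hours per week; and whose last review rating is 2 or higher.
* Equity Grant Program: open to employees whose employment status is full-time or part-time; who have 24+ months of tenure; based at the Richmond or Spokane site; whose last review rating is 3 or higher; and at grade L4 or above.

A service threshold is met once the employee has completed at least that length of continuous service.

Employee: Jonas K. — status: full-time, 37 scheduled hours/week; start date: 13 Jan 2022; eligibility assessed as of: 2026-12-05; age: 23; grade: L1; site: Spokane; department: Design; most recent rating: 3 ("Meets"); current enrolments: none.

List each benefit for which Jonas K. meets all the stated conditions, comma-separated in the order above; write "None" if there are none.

Service from 13 Jan 2022 to 2026-12-05: 1787 days.
Paid Sabbatical — status full-time ✓ (not excluded); rating 3 ≥ 2 ✓; grade L1 < L3 ✗ → not eligible.
Annual Bonus Plan — status full-time ✓; service 1787 days ≥ 180 days ✓; rating 3 < 4 ✗ → not eligible.
Flexible Spending Account — status full-time ✓; service 1787 days < 5 years (≈1825 days) ✗ → not eligible.
Volunteer Time Off — service 1787 days < 5 years (≈1825 days) ✗ → not eligible.
Employer Retirement Match — status full-time ✓; service 1787 days ≥ 30 days ✓; age 23 ≥ 21 ✓ → eligible.
Paid Parental Leave — status full-time ✓; service 1787 days ≥ 12 months (≈360 days) ✓; site Spokane ✗ (not Omaha) → not eligible.
Mental Health Benefit — status full-time ✓ (not excluded); service 1787 days ≥ 9 months (≈270 days) ✓; 37 hrs/wk ≥ 35 ✓; rating 3 ≥ 2 ✓ → eligible.
Equity Grant Program — status full-time ✓; service 1787 days ≥ 24 months (≈720 days) ✓; site Spokane ✓; rating 3 ≥ 3 ✓; grade L1 < L4 ✗ → not eligible.

Employer Retirement Match, Mental Health Benefit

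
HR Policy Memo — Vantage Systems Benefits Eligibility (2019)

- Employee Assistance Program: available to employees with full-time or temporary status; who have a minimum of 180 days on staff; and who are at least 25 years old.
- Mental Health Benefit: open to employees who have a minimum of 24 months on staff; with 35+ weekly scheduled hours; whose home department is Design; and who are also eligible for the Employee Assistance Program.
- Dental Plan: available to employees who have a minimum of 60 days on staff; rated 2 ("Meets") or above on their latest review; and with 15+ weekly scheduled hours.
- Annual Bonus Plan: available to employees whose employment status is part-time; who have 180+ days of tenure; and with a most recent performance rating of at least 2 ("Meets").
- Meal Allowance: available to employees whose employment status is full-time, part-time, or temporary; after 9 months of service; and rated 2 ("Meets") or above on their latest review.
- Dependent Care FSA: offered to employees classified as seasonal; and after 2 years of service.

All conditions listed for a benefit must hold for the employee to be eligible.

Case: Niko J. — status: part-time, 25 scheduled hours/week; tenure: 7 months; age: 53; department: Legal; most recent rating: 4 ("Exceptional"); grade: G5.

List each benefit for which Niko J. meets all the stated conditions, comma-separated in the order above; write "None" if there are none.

Dental Plan, Annual Bonus Plan

Employee Assistance Program — status part-time ✗ (requires full-time or temporary) → not eligible.
Mental Health Benefit — service 7 months < 24 months ✗ → not eligible.
Dental Plan — service 7 months ≥ 60 days ✓; rating 4 ≥ 2 ✓; 25 hrs/wk ≥ 15 ✓ → eligible.
Annual Bonus Plan — status part-time ✓; service 7 months ≥ 180 days ✓; rating 4 ≥ 2 ✓ → eligible.
Meal Allowance — status part-time ✓; service 7 months < 9 months ✗ → not eligible.
Dependent Care FSA — status part-time ✗ (requires seasonal) → not eligible.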